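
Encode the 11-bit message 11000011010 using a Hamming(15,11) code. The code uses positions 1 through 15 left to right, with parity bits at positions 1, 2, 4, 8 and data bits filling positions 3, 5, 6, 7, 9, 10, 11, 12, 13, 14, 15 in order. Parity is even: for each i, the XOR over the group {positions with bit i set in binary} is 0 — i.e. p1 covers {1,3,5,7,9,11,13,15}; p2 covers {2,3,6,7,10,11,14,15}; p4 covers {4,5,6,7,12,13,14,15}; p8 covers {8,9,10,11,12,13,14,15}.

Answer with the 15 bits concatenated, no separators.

111110010011010

Place data at non-parity positions: p1 p2 1 p4 1 0 0 p8 0 0 1 1 0 1 0
p1 (pos 1,3,5,7,9,11,13,15): XOR of data positions = 1⊕1⊕0⊕0⊕1⊕0⊕0 = 1
p2 (pos 2,3,6,7,10,11,14,15): XOR of data positions = 1⊕0⊕0⊕0⊕1⊕1⊕0 = 1
p4 (pos 4,5,6,7,12,13,14,15): XOR of data positions = 1⊕0⊕0⊕1⊕0⊕1⊕0 = 1
p8 (pos 8,9,10,11,12,13,14,15): XOR of data positions = 0⊕0⊕1⊕1⊕0⊕1⊕0 = 1
Codeword: 111110010011010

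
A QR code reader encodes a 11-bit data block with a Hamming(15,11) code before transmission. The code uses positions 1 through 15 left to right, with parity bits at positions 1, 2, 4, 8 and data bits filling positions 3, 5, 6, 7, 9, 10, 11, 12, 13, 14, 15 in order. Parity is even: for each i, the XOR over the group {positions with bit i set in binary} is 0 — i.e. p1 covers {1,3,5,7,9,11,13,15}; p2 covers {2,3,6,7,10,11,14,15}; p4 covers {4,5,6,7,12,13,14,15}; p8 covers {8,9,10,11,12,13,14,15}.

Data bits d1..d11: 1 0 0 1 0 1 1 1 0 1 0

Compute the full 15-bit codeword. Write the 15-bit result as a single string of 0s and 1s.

Place data at non-parity positions: p1 p2 1 p4 0 0 1 p8 0 1 1 1 0 1 0
p1 (pos 1,3,5,7,9,11,13,15): XOR of data positions = 1⊕0⊕1⊕0⊕1⊕0⊕0 = 1
p2 (pos 2,3,6,7,10,11,14,15): XOR of data positions = 1⊕0⊕1⊕1⊕1⊕1⊕0 = 1
p4 (pos 4,5,6,7,12,13,14,15): XOR of data positions = 0⊕0⊕1⊕1⊕0⊕1⊕0 = 1
p8 (pos 8,9,10,11,12,13,14,15): XOR of data positions = 0⊕1⊕1⊕1⊕0⊕1⊕0 = 0
Codeword: 111100100111010

111100100111010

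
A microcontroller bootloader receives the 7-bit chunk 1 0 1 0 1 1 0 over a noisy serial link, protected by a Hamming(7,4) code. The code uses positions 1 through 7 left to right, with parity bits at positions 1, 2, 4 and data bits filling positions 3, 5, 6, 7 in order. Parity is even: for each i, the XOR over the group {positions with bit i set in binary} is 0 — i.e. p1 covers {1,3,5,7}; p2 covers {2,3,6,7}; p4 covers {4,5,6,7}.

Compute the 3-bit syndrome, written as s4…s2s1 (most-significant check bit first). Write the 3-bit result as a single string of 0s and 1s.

s1 (pos 1,3,5,7): 1⊕1⊕1⊕0 = 1
s2 (pos 2,3,6,7): 0⊕1⊕1⊕0 = 0
s4 (pos 4,5,6,7): 0⊕1⊕1⊕0 = 0
Syndrome s4…s1 = 001 → error at position 1.

001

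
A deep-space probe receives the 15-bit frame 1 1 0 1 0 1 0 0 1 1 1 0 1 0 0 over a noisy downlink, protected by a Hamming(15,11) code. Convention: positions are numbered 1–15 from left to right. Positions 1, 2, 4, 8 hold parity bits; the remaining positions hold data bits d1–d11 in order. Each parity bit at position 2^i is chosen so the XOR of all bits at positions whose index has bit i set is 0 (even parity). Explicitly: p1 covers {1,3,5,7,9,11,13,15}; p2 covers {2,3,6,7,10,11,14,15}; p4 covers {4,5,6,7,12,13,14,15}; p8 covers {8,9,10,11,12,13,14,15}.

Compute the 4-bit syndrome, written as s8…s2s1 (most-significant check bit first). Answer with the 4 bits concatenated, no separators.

s1 (pos 1,3,5,7,9,11,13,15): 1⊕0⊕0⊕0⊕1⊕1⊕1⊕0 = 0
s2 (pos 2,3,6,7,10,11,14,15): 1⊕0⊕1⊕0⊕1⊕1⊕0⊕0 = 0
s4 (pos 4,5,6,7,12,13,14,15): 1⊕0⊕1⊕0⊕0⊕1⊕0⊕0 = 1
s8 (pos 8,9,10,11,12,13,14,15): 0⊕1⊕1⊕1⊕0⊕1⊕0⊕0 = 0
Syndrome s8…s1 = 0100 → error at position 4.

0100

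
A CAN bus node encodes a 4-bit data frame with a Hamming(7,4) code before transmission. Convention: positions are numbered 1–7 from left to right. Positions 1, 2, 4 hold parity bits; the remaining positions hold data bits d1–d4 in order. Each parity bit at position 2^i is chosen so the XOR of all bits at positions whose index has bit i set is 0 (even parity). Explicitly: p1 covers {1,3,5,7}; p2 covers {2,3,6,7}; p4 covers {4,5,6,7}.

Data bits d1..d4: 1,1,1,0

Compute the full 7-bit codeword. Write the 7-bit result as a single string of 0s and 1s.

0010110

Place data at non-parity positions: p1 p2 1 p4 1 1 0
p1 (pos 1,3,5,7): XOR of data positions = 1⊕1⊕0 = 0
p2 (pos 2,3,6,7): XOR of data positions = 1⊕1⊕0 = 0
p4 (pos 4,5,6,7): XOR of data positions = 1⊕1⊕0 = 0
Codeword: 0010110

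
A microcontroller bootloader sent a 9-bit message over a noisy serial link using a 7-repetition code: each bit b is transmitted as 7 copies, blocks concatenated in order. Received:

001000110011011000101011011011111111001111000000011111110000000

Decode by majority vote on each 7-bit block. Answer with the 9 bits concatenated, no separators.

Block 1 (0010001): 2 ones → 0
Block 2 (1001101): 4 ones → 1
Block 3 (1000101): 3 ones → 0
Block 4 (0110110): 4 ones → 1
Block 5 (1111111): 7 ones → 1
Block 6 (1001111): 5 ones → 1
Block 7 (0000000): 0 ones → 0
Block 8 (1111111): 7 ones → 1
Block 9 (0000000): 0 ones → 0

010111010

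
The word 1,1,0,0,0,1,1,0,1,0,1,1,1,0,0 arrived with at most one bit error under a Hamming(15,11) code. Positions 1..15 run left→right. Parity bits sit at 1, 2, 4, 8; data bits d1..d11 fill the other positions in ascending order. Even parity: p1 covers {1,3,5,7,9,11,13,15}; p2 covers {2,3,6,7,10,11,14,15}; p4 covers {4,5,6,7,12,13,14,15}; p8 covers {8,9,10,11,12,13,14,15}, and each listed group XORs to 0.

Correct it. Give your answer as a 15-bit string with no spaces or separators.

010001101011100

s1 (pos 1,3,5,7,9,11,13,15): 1⊕0⊕0⊕1⊕1⊕1⊕1⊕0 = 1
s2 (pos 2,3,6,7,10,11,14,15): 1⊕0⊕1⊕1⊕0⊕1⊕0⊕0 = 0
s4 (pos 4,5,6,7,12,13,14,15): 0⊕0⊕1⊕1⊕1⊕1⊕0⊕0 = 0
s8 (pos 8,9,10,11,12,13,14,15): 0⊕1⊕0⊕1⊕1⊕1⊕0⊕0 = 0
Syndrome s8…s1 = 0001 → error at position 1.
Flip position 1: 110001101011100 → 010001101011100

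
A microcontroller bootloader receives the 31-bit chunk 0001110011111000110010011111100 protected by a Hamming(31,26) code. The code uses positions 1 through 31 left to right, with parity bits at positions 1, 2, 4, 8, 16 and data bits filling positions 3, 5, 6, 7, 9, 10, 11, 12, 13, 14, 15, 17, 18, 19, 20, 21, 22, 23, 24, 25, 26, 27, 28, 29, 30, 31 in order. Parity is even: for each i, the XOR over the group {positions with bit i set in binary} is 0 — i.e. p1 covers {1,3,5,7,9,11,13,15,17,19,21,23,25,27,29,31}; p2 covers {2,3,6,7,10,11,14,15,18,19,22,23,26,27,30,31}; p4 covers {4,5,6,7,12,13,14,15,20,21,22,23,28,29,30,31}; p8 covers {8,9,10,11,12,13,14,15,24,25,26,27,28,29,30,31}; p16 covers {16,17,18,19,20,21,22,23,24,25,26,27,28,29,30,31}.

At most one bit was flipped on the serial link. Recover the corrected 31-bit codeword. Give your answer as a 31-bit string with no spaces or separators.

s1 (pos 1,3,5,7,9,11,13,15,17,19,21,23,25,27,29,31): 0⊕0⊕1⊕0⊕1⊕1⊕1⊕0⊕1⊕0⊕1⊕0⊕1⊕1⊕1⊕0 = 1
s2 (pos 2,3,6,7,10,11,14,15,18,19,22,23,26,27,30,31): 0⊕0⊕1⊕0⊕1⊕1⊕0⊕0⊕1⊕0⊕0⊕0⊕1⊕1⊕0⊕0 = 0
s4 (pos 4,5,6,7,12,13,14,15,20,21,22,23,28,29,30,31): 1⊕1⊕1⊕0⊕1⊕1⊕0⊕0⊕0⊕1⊕0⊕0⊕1⊕1⊕0⊕0 = 0
s8 (pos 8,9,10,11,12,13,14,15,24,25,26,27,28,29,30,31): 0⊕1⊕1⊕1⊕1⊕1⊕0⊕0⊕1⊕1⊕1⊕1⊕1⊕1⊕0⊕0 = 1
s16 (pos 16,17,18,19,20,21,22,23,24,25,26,27,28,29,30,31): 0⊕1⊕1⊕0⊕0⊕1⊕0⊕0⊕1⊕1⊕1⊕1⊕1⊕1⊕0⊕0 = 1
Syndrome s16…s1 = 11001 → error at position 25.
Flip position 25: 0001110011111000110010011111100 → 0001110011111000110010010111100

0001110011111000110010010111100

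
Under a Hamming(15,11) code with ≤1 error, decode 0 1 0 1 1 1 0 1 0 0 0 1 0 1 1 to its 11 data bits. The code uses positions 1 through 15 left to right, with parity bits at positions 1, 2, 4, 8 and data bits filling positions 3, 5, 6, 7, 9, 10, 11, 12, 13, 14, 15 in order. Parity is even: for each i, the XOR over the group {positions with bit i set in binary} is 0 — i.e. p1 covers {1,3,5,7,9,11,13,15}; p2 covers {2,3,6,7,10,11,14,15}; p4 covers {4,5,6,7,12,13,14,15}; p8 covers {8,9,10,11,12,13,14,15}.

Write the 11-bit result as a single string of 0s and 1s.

01100001011

s1 (pos 1,3,5,7,9,11,13,15): 0⊕0⊕1⊕0⊕0⊕0⊕0⊕1 = 0
s2 (pos 2,3,6,7,10,11,14,15): 1⊕0⊕1⊕0⊕0⊕0⊕1⊕1 = 0
s4 (pos 4,5,6,7,12,13,14,15): 1⊕1⊕1⊕0⊕1⊕0⊕1⊕1 = 0
s8 (pos 8,9,10,11,12,13,14,15): 1⊕0⊕0⊕0⊕1⊕0⊕1⊕1 = 0
Syndrome s8…s1 = 0000 → no error.
Read data bits from positions 3,5,6,7,9,10,11,12,13,14,15: 01100001011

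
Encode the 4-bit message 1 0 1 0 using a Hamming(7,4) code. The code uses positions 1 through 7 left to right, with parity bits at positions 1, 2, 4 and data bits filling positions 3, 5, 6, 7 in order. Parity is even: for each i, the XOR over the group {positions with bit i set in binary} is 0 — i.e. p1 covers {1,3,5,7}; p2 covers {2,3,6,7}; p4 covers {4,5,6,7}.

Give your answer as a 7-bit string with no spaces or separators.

1011010

Place data at non-parity positions: p1 p2 1 p4 0 1 0
p1 (pos 1,3,5,7): XOR of data positions = 1⊕0⊕0 = 1
p2 (pos 2,3,6,7): XOR of data positions = 1⊕1⊕0 = 0
p4 (pos 4,5,6,7): XOR of data positions = 0⊕1⊕0 = 1
Codeword: 1011010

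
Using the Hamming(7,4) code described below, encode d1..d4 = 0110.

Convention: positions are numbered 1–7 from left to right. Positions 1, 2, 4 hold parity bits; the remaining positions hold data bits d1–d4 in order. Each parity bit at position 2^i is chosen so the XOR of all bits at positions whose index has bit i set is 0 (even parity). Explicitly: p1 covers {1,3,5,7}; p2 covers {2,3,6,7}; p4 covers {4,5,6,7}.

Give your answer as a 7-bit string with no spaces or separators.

1100110

Place data at non-parity positions: p1 p2 0 p4 1 1 0
p1 (pos 1,3,5,7): XOR of data positions = 0⊕1⊕0 = 1
p2 (pos 2,3,6,7): XOR of data positions = 0⊕1⊕0 = 1
p4 (pos 4,5,6,7): XOR of data positions = 1⊕1⊕0 = 0
Codeword: 1100110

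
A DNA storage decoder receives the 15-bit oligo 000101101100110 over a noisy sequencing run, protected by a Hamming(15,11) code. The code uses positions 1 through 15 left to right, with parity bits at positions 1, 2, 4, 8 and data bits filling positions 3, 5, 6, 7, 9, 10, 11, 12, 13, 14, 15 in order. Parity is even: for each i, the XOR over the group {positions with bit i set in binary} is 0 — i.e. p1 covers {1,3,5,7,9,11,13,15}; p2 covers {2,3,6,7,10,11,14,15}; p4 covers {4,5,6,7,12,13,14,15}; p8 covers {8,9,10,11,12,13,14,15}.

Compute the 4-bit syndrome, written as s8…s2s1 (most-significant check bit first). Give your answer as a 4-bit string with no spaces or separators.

0101

s1 (pos 1,3,5,7,9,11,13,15): 0⊕0⊕0⊕1⊕1⊕0⊕1⊕0 = 1
s2 (pos 2,3,6,7,10,11,14,15): 0⊕0⊕1⊕1⊕1⊕0⊕1⊕0 = 0
s4 (pos 4,5,6,7,12,13,14,15): 1⊕0⊕1⊕1⊕0⊕1⊕1⊕0 = 1
s8 (pos 8,9,10,11,12,13,14,15): 0⊕1⊕1⊕0⊕0⊕1⊕1⊕0 = 0
Syndrome s8…s1 = 0101 → error at position 5.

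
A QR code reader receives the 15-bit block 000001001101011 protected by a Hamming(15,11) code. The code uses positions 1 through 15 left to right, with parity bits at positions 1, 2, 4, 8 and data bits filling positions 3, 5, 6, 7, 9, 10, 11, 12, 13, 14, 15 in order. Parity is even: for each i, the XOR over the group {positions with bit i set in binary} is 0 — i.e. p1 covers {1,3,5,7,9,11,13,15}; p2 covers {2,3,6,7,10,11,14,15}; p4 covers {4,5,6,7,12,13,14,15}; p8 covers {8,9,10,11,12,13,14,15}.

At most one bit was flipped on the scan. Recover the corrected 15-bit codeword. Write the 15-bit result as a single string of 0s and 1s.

000001011101011

s1 (pos 1,3,5,7,9,11,13,15): 0⊕0⊕0⊕0⊕1⊕0⊕0⊕1 = 0
s2 (pos 2,3,6,7,10,11,14,15): 0⊕0⊕1⊕0⊕1⊕0⊕1⊕1 = 0
s4 (pos 4,5,6,7,12,13,14,15): 0⊕0⊕1⊕0⊕1⊕0⊕1⊕1 = 0
s8 (pos 8,9,10,11,12,13,14,15): 0⊕1⊕1⊕0⊕1⊕0⊕1⊕1 = 1
Syndrome s8…s1 = 1000 → error at position 8.
Flip position 8: 000001001101011 → 000001011101011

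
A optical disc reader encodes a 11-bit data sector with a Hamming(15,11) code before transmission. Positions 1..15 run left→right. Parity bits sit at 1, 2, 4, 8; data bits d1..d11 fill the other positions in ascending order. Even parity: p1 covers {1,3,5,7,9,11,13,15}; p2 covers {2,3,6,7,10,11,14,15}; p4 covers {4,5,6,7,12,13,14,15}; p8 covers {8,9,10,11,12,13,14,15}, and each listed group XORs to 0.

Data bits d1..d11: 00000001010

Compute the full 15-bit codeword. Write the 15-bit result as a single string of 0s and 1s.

010000000001010

Place data at non-parity positions: p1 p2 0 p4 0 0 0 p8 0 0 0 1 0 1 0
p1 (pos 1,3,5,7,9,11,13,15): XOR of data positions = 0⊕0⊕0⊕0⊕0⊕0⊕0 = 0
p2 (pos 2,3,6,7,10,11,14,15): XOR of data positions = 0⊕0⊕0⊕0⊕0⊕1⊕0 = 1
p4 (pos 4,5,6,7,12,13,14,15): XOR of data positions = 0⊕0⊕0⊕1⊕0⊕1⊕0 = 0
p8 (pos 8,9,10,11,12,13,14,15): XOR of data positions = 0⊕0⊕0⊕1⊕0⊕1⊕0 = 0
Codeword: 010000000001010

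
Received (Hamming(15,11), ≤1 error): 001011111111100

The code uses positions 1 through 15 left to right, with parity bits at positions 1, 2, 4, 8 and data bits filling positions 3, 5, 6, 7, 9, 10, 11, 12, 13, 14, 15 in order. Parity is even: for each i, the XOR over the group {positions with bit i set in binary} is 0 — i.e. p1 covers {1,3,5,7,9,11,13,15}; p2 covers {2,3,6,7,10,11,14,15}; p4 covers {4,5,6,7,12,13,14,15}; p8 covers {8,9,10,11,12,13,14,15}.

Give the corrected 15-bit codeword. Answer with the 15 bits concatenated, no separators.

s1 (pos 1,3,5,7,9,11,13,15): 0⊕1⊕1⊕1⊕1⊕1⊕1⊕0 = 0
s2 (pos 2,3,6,7,10,11,14,15): 0⊕1⊕1⊕1⊕1⊕1⊕0⊕0 = 1
s4 (pos 4,5,6,7,12,13,14,15): 0⊕1⊕1⊕1⊕1⊕1⊕0⊕0 = 1
s8 (pos 8,9,10,11,12,13,14,15): 1⊕1⊕1⊕1⊕1⊕1⊕0⊕0 = 0
Syndrome s8…s1 = 0110 → error at position 6.
Flip position 6: 001011111111100 → 001010111111100

001010111111100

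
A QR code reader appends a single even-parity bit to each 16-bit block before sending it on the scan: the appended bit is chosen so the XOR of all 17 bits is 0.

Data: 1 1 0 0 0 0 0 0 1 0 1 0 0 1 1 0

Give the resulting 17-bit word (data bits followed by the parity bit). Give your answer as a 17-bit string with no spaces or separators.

11000000101001100

XOR of the 16 data bits: 1⊕1⊕0⊕0⊕0⊕0⊕0⊕0⊕1⊕0⊕1⊕0⊕0⊕1⊕1⊕0 = 0
Parity bit = 0 (so all 17 bits XOR to 0).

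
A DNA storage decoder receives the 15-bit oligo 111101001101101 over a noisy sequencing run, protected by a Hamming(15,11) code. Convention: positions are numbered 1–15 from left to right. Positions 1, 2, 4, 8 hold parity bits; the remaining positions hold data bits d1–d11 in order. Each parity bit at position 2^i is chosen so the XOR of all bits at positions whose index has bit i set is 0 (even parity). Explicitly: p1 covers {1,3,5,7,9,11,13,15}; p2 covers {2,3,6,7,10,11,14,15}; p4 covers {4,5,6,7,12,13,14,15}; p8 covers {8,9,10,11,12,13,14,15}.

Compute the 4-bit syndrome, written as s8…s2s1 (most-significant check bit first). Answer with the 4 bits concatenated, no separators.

s1 (pos 1,3,5,7,9,11,13,15): 1⊕1⊕0⊕0⊕1⊕0⊕1⊕1 = 1
s2 (pos 2,3,6,7,10,11,14,15): 1⊕1⊕1⊕0⊕1⊕0⊕0⊕1 = 1
s4 (pos 4,5,6,7,12,13,14,15): 1⊕0⊕1⊕0⊕1⊕1⊕0⊕1 = 1
s8 (pos 8,9,10,11,12,13,14,15): 0⊕1⊕1⊕0⊕1⊕1⊕0⊕1 = 1
Syndrome s8…s1 = 1111 → error at position 15.

1111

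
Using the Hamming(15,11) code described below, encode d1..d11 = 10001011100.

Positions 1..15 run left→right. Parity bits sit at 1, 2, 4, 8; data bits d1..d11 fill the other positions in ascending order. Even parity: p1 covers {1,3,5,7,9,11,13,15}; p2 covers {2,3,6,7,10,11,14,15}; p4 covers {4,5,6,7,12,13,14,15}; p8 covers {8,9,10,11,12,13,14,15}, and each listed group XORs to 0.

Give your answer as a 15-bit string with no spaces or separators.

001000001011100

Place data at non-parity positions: p1 p2 1 p4 0 0 0 p8 1 0 1 1 1 0 0
p1 (pos 1,3,5,7,9,11,13,15): XOR of data positions = 1⊕0⊕0⊕1⊕1⊕1⊕0 = 0
p2 (pos 2,3,6,7,10,11,14,15): XOR of data positions = 1⊕0⊕0⊕0⊕1⊕0⊕0 = 0
p4 (pos 4,5,6,7,12,13,14,15): XOR of data positions = 0⊕0⊕0⊕1⊕1⊕0⊕0 = 0
p8 (pos 8,9,10,11,12,13,14,15): XOR of data positions = 1⊕0⊕1⊕1⊕1⊕0⊕0 = 0
Codeword: 001000001011100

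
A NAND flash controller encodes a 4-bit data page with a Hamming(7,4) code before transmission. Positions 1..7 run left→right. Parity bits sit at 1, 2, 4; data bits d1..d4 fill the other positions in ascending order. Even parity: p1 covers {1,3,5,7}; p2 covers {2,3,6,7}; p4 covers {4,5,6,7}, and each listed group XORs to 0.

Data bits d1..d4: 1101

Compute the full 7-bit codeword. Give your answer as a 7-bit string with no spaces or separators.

1010101

Place data at non-parity positions: p1 p2 1 p4 1 0 1
p1 (pos 1,3,5,7): XOR of data positions = 1⊕1⊕1 = 1
p2 (pos 2,3,6,7): XOR of data positions = 1⊕0⊕1 = 0
p4 (pos 4,5,6,7): XOR of data positions = 1⊕0⊕1 = 0
Codeword: 1010101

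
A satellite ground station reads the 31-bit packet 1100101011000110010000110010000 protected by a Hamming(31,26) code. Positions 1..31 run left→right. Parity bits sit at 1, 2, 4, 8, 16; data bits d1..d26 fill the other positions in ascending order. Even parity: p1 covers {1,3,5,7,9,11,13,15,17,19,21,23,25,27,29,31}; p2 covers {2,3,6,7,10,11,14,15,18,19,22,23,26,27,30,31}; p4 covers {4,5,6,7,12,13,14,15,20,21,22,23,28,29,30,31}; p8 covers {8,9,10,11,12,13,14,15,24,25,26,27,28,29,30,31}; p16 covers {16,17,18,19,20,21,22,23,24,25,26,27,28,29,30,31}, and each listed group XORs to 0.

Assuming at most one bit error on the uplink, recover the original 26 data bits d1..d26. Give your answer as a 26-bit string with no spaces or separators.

00011100011010000110010000

s1 (pos 1,3,5,7,9,11,13,15,17,19,21,23,25,27,29,31): 1⊕0⊕1⊕1⊕1⊕0⊕0⊕1⊕0⊕0⊕0⊕1⊕0⊕1⊕0⊕0 = 1
s2 (pos 2,3,6,7,10,11,14,15,18,19,22,23,26,27,30,31): 1⊕0⊕0⊕1⊕1⊕0⊕1⊕1⊕1⊕0⊕0⊕1⊕0⊕1⊕0⊕0 = 0
s4 (pos 4,5,6,7,12,13,14,15,20,21,22,23,28,29,30,31): 0⊕1⊕0⊕1⊕0⊕0⊕1⊕1⊕0⊕0⊕0⊕1⊕0⊕0⊕0⊕0 = 1
s8 (pos 8,9,10,11,12,13,14,15,24,25,26,27,28,29,30,31): 0⊕1⊕1⊕0⊕0⊕0⊕1⊕1⊕1⊕0⊕0⊕1⊕0⊕0⊕0⊕0 = 0
s16 (pos 16,17,18,19,20,21,22,23,24,25,26,27,28,29,30,31): 0⊕0⊕1⊕0⊕0⊕0⊕0⊕1⊕1⊕0⊕0⊕1⊕0⊕0⊕0⊕0 = 0
Syndrome s16…s1 = 00101 → error at position 5.
Flip position 5: 1100101011000110010000110010000 → 1100001011000110010000110010000
Read data bits from positions 3,5,6,7,9,10,11,12,13,14,15,17,18,19,20,21,22,23,24,25,26,27,28,29,30,31: 00011100011010000110010000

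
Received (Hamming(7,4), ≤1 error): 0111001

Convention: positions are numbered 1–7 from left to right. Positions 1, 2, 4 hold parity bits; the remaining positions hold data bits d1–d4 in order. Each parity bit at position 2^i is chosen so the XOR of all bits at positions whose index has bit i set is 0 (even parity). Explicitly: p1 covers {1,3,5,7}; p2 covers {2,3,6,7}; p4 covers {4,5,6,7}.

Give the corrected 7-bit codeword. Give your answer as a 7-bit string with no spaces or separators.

0011001

s1 (pos 1,3,5,7): 0⊕1⊕0⊕1 = 0
s2 (pos 2,3,6,7): 1⊕1⊕0⊕1 = 1
s4 (pos 4,5,6,7): 1⊕0⊕0⊕1 = 0
Syndrome s4…s1 = 010 → error at position 2.
Flip position 2: 0111001 → 0011001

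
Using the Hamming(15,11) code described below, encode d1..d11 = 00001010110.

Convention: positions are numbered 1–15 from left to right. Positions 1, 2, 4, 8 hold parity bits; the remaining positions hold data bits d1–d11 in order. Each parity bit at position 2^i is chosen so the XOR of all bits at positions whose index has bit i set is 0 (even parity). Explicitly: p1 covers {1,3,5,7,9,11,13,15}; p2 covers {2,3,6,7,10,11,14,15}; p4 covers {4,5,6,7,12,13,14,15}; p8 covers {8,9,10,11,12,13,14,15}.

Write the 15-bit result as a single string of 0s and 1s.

Place data at non-parity positions: p1 p2 0 p4 0 0 0 p8 1 0 1 0 1 1 0
p1 (pos 1,3,5,7,9,11,13,15): XOR of data positions = 0⊕0⊕0⊕1⊕1⊕1⊕0 = 1
p2 (pos 2,3,6,7,10,11,14,15): XOR of data positions = 0⊕0⊕0⊕0⊕1⊕1⊕0 = 0
p4 (pos 4,5,6,7,12,13,14,15): XOR of data positions = 0⊕0⊕0⊕0⊕1⊕1⊕0 = 0
p8 (pos 8,9,10,11,12,13,14,15): XOR of data positions = 1⊕0⊕1⊕0⊕1⊕1⊕0 = 0
Codeword: 100000001010110

100000001010110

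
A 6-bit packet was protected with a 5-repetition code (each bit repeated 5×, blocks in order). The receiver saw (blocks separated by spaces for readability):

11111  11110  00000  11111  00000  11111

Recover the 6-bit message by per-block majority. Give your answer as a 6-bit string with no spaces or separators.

110101

Block 1 (11111): 5 ones → 1
Block 2 (11110): 4 ones → 1
Block 3 (00000): 0 ones → 0
Block 4 (11111): 5 ones → 1
Block 5 (00000): 0 ones → 0
Block 6 (11111): 5 ones → 1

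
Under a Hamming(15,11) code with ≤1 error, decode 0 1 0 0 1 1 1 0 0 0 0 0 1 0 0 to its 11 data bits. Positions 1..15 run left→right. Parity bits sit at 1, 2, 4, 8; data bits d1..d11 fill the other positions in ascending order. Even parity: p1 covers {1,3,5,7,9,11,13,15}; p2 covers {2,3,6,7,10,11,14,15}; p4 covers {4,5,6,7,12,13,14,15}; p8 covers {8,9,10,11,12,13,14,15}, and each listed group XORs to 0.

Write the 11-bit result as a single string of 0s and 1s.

s1 (pos 1,3,5,7,9,11,13,15): 0⊕0⊕1⊕1⊕0⊕0⊕1⊕0 = 1
s2 (pos 2,3,6,7,10,11,14,15): 1⊕0⊕1⊕1⊕0⊕0⊕0⊕0 = 1
s4 (pos 4,5,6,7,12,13,14,15): 0⊕1⊕1⊕1⊕0⊕1⊕0⊕0 = 0
s8 (pos 8,9,10,11,12,13,14,15): 0⊕0⊕0⊕0⊕0⊕1⊕0⊕0 = 1
Syndrome s8…s1 = 1011 → error at position 11.
Flip position 11: 010011100000100 → 010011100010100
Read data bits from positions 3,5,6,7,9,10,11,12,13,14,15: 01110010100

01110010100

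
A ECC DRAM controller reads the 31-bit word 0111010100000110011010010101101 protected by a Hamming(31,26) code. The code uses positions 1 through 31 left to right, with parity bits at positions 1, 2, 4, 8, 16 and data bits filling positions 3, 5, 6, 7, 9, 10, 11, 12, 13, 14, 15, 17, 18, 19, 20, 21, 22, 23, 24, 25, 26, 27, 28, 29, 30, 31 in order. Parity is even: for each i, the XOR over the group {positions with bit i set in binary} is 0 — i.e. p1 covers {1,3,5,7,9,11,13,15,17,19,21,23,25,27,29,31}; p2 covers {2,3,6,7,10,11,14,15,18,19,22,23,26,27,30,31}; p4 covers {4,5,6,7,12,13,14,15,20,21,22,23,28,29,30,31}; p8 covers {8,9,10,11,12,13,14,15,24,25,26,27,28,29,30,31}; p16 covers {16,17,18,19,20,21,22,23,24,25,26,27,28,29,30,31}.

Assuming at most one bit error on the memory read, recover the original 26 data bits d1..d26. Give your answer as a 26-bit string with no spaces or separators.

s1 (pos 1,3,5,7,9,11,13,15,17,19,21,23,25,27,29,31): 0⊕1⊕0⊕0⊕0⊕0⊕0⊕1⊕0⊕1⊕1⊕0⊕0⊕0⊕1⊕1 = 0
s2 (pos 2,3,6,7,10,11,14,15,18,19,22,23,26,27,30,31): 1⊕1⊕1⊕0⊕0⊕0⊕1⊕1⊕1⊕1⊕0⊕0⊕1⊕0⊕0⊕1 = 1
s4 (pos 4,5,6,7,12,13,14,15,20,21,22,23,28,29,30,31): 1⊕0⊕1⊕0⊕0⊕0⊕1⊕1⊕0⊕1⊕0⊕0⊕1⊕1⊕0⊕1 = 0
s8 (pos 8,9,10,11,12,13,14,15,24,25,26,27,28,29,30,31): 1⊕0⊕0⊕0⊕0⊕0⊕1⊕1⊕1⊕0⊕1⊕0⊕1⊕1⊕0⊕1 = 0
s16 (pos 16,17,18,19,20,21,22,23,24,25,26,27,28,29,30,31): 0⊕0⊕1⊕1⊕0⊕1⊕0⊕0⊕1⊕0⊕1⊕0⊕1⊕1⊕0⊕1 = 0
Syndrome s16…s1 = 00010 → error at position 2.
Flip position 2: 0111010100000110011010010101101 → 0011010100000110011010010101101
Read data bits from positions 3,5,6,7,9,10,11,12,13,14,15,17,18,19,20,21,22,23,24,25,26,27,28,29,30,31: 10100000011011010010101101

10100000011011010010101101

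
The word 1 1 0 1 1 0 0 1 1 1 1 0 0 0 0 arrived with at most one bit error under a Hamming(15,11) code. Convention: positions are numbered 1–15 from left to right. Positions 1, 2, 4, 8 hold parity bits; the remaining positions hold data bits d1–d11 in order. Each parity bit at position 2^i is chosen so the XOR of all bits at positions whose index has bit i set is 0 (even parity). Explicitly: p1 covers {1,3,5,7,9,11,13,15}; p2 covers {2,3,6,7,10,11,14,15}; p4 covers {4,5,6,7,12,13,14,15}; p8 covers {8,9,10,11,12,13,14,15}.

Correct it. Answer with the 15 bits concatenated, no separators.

s1 (pos 1,3,5,7,9,11,13,15): 1⊕0⊕1⊕0⊕1⊕1⊕0⊕0 = 0
s2 (pos 2,3,6,7,10,11,14,15): 1⊕0⊕0⊕0⊕1⊕1⊕0⊕0 = 1
s4 (pos 4,5,6,7,12,13,14,15): 1⊕1⊕0⊕0⊕0⊕0⊕0⊕0 = 0
s8 (pos 8,9,10,11,12,13,14,15): 1⊕1⊕1⊕1⊕0⊕0⊕0⊕0 = 0
Syndrome s8…s1 = 0010 → error at position 2.
Flip position 2: 110110011110000 → 100110011110000

100110011110000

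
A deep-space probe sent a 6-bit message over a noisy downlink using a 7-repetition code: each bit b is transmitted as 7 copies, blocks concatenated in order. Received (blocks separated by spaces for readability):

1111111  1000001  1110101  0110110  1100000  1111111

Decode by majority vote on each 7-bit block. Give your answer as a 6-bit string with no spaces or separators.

Block 1 (1111111): 7 ones → 1
Block 2 (1000001): 2 ones → 0
Block 3 (1110101): 5 ones → 1
Block 4 (0110110): 4 ones → 1
Block 5 (1100000): 2 ones → 0
Block 6 (1111111): 7 ones → 1

101101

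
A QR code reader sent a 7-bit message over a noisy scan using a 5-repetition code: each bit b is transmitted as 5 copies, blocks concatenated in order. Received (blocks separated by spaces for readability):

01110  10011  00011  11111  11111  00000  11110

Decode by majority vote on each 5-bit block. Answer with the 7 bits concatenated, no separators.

1101101

Block 1 (01110): 3 ones → 1
Block 2 (10011): 3 ones → 1
Block 3 (00011): 2 ones → 0
Block 4 (11111): 5 ones → 1
Block 5 (11111): 5 ones → 1
Block 6 (00000): 0 ones → 0
Block 7 (11110): 4 ones → 1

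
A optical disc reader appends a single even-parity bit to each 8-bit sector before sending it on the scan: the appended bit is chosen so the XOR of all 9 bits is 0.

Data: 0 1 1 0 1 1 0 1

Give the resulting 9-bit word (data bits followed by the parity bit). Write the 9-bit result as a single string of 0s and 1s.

011011011

XOR of the 8 data bits: 0⊕1⊕1⊕0⊕1⊕1⊕0⊕1 = 1
Parity bit = 1 (so all 9 bits XOR to 0).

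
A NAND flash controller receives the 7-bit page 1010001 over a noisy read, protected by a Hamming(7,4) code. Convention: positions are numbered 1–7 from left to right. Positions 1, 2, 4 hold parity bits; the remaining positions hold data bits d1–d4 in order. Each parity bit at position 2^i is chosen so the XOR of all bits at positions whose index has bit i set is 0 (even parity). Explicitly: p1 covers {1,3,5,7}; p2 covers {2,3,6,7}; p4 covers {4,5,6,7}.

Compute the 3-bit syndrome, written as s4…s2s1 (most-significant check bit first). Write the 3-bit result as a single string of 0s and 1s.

s1 (pos 1,3,5,7): 1⊕1⊕0⊕1 = 1
s2 (pos 2,3,6,7): 0⊕1⊕0⊕1 = 0
s4 (pos 4,5,6,7): 0⊕0⊕0⊕1 = 1
Syndrome s4…s1 = 101 → error at position 5.

101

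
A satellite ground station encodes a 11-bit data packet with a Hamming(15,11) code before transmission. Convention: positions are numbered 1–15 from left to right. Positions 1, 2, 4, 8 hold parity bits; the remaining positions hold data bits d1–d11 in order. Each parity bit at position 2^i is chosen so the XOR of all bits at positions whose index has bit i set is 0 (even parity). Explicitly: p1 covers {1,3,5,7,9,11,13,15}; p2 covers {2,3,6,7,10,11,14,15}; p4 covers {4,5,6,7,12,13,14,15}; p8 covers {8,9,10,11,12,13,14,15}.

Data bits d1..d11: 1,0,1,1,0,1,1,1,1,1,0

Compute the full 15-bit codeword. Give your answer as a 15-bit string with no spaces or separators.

Place data at non-parity positions: p1 p2 1 p4 0 1 1 p8 0 1 1 1 1 1 0
p1 (pos 1,3,5,7,9,11,13,15): XOR of data positions = 1⊕0⊕1⊕0⊕1⊕1⊕0 = 0
p2 (pos 2,3,6,7,10,11,14,15): XOR of data positions = 1⊕1⊕1⊕1⊕1⊕1⊕0 = 0
p4 (pos 4,5,6,7,12,13,14,15): XOR of data positions = 0⊕1⊕1⊕1⊕1⊕1⊕0 = 1
p8 (pos 8,9,10,11,12,13,14,15): XOR of data positions = 0⊕1⊕1⊕1⊕1⊕1⊕0 = 1
Codeword: 001101110111110

001101110111110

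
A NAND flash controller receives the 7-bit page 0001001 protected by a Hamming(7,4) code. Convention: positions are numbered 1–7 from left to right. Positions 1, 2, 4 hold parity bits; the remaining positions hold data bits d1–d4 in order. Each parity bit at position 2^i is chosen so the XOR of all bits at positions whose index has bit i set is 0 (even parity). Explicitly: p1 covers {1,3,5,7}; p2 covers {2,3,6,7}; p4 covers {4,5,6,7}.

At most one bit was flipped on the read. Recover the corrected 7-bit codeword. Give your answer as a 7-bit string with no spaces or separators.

0011001

s1 (pos 1,3,5,7): 0⊕0⊕0⊕1 = 1
s2 (pos 2,3,6,7): 0⊕0⊕0⊕1 = 1
s4 (pos 4,5,6,7): 1⊕0⊕0⊕1 = 0
Syndrome s4…s1 = 011 → error at position 3.
Flip position 3: 0001001 → 0011001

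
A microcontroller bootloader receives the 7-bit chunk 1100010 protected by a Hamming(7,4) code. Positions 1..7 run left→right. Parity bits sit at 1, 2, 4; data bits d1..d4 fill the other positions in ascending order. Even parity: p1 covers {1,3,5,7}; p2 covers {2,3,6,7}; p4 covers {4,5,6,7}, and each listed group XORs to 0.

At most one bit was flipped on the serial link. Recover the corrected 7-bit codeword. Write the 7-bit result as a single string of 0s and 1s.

1100110

s1 (pos 1,3,5,7): 1⊕0⊕0⊕0 = 1
s2 (pos 2,3,6,7): 1⊕0⊕1⊕0 = 0
s4 (pos 4,5,6,7): 0⊕0⊕1⊕0 = 1
Syndrome s4…s1 = 101 → error at position 5.
Flip position 5: 1100010 → 1100110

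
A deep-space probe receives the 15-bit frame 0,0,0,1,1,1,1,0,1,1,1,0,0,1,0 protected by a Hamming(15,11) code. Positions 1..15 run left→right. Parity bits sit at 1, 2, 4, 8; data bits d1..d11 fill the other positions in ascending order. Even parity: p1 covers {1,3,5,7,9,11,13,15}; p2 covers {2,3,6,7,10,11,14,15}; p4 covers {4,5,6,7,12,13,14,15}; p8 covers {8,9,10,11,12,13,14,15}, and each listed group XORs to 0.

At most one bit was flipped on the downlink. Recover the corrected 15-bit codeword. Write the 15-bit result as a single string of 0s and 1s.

000110101110010

s1 (pos 1,3,5,7,9,11,13,15): 0⊕0⊕1⊕1⊕1⊕1⊕0⊕0 = 0
s2 (pos 2,3,6,7,10,11,14,15): 0⊕0⊕1⊕1⊕1⊕1⊕1⊕0 = 1
s4 (pos 4,5,6,7,12,13,14,15): 1⊕1⊕1⊕1⊕0⊕0⊕1⊕0 = 1
s8 (pos 8,9,10,11,12,13,14,15): 0⊕1⊕1⊕1⊕0⊕0⊕1⊕0 = 0
Syndrome s8…s1 = 0110 → error at position 6.
Flip position 6: 000111101110010 → 000110101110010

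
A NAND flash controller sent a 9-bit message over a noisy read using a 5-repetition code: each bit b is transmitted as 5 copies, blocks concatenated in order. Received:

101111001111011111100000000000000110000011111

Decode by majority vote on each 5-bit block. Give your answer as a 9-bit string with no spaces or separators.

Block 1 (10111): 4 ones → 1
Block 2 (10011): 3 ones → 1
Block 3 (11011): 4 ones → 1
Block 4 (11110): 4 ones → 1
Block 5 (00000): 0 ones → 0
Block 6 (00000): 0 ones → 0
Block 7 (00011): 2 ones → 0
Block 8 (00000): 0 ones → 0
Block 9 (11111): 5 ones → 1

111100001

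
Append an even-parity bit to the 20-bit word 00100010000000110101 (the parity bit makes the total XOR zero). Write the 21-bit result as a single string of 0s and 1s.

001000100000001101010

XOR of the 20 data bits: 0⊕0⊕1⊕0⊕0⊕0⊕1⊕0⊕0⊕0⊕0⊕0⊕0⊕0⊕1⊕1⊕0⊕1⊕0⊕1 = 0
Parity bit = 0 (so all 21 bits XOR to 0).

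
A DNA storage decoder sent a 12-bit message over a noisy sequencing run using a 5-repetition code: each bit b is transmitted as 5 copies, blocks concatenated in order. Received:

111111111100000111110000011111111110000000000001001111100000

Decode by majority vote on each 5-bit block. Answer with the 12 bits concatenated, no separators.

110101100010

Block 1 (11111): 5 ones → 1
Block 2 (11111): 5 ones → 1
Block 3 (00000): 0 ones → 0
Block 4 (11111): 5 ones → 1
Block 5 (00000): 0 ones → 0
Block 6 (11111): 5 ones → 1
Block 7 (11111): 5 ones → 1
Block 8 (00000): 0 ones → 0
Block 9 (00000): 0 ones → 0
Block 10 (00100): 1 one → 0
Block 11 (11111): 5 ones → 1
Block 12 (00000): 0 ones → 0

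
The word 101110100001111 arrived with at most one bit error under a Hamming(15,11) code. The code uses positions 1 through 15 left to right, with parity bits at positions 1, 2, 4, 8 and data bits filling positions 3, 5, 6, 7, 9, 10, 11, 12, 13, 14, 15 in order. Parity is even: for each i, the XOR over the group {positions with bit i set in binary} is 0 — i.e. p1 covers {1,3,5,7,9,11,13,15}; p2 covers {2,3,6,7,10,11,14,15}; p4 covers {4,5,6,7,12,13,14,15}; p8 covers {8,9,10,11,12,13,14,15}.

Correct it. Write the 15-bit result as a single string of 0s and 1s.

s1 (pos 1,3,5,7,9,11,13,15): 1⊕1⊕1⊕1⊕0⊕0⊕1⊕1 = 0
s2 (pos 2,3,6,7,10,11,14,15): 0⊕1⊕0⊕1⊕0⊕0⊕1⊕1 = 0
s4 (pos 4,5,6,7,12,13,14,15): 1⊕1⊕0⊕1⊕1⊕1⊕1⊕1 = 1
s8 (pos 8,9,10,11,12,13,14,15): 0⊕0⊕0⊕0⊕1⊕1⊕1⊕1 = 0
Syndrome s8…s1 = 0100 → error at position 4.
Flip position 4: 101110100001111 → 101010100001111

101010100001111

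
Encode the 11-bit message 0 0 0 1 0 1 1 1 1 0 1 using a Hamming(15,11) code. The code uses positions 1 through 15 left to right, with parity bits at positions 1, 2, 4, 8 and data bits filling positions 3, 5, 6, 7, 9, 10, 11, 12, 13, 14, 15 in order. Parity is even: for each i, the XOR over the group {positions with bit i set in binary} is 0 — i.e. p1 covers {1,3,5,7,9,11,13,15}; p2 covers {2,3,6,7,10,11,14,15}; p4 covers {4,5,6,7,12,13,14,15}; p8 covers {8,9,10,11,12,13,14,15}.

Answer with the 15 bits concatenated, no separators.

000000110111101

Place data at non-parity positions: p1 p2 0 p4 0 0 1 p8 0 1 1 1 1 0 1
p1 (pos 1,3,5,7,9,11,13,15): XOR of data positions = 0⊕0⊕1⊕0⊕1⊕1⊕1 = 0
p2 (pos 2,3,6,7,10,11,14,15): XOR of data positions = 0⊕0⊕1⊕1⊕1⊕0⊕1 = 0
p4 (pos 4,5,6,7,12,13,14,15): XOR of data positions = 0⊕0⊕1⊕1⊕1⊕0⊕1 = 0
p8 (pos 8,9,10,11,12,13,14,15): XOR of data positions = 0⊕1⊕1⊕1⊕1⊕0⊕1 = 1
Codeword: 000000110111101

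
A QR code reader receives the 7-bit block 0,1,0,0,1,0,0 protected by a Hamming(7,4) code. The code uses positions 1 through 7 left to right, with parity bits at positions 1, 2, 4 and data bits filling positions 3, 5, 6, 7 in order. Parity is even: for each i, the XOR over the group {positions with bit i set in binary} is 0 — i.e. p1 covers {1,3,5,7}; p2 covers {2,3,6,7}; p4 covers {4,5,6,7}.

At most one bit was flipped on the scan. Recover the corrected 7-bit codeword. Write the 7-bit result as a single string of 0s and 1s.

0100101

s1 (pos 1,3,5,7): 0⊕0⊕1⊕0 = 1
s2 (pos 2,3,6,7): 1⊕0⊕0⊕0 = 1
s4 (pos 4,5,6,7): 0⊕1⊕0⊕0 = 1
Syndrome s4…s1 = 111 → error at position 7.
Flip position 7: 0100100 → 0100101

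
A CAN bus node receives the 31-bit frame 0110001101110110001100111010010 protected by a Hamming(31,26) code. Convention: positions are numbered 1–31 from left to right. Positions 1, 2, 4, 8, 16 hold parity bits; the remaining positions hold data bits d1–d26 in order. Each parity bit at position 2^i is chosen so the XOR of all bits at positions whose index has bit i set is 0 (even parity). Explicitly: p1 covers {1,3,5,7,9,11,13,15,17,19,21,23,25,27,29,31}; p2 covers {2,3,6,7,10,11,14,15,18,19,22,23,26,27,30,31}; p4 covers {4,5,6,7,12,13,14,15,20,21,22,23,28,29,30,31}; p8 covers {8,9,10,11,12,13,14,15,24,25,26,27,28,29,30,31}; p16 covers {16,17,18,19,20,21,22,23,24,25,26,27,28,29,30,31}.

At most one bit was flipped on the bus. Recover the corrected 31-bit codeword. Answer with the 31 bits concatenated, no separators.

0110001101110110001101111010010

s1 (pos 1,3,5,7,9,11,13,15,17,19,21,23,25,27,29,31): 0⊕1⊕0⊕1⊕0⊕1⊕0⊕1⊕0⊕1⊕0⊕1⊕1⊕1⊕0⊕0 = 0
s2 (pos 2,3,6,7,10,11,14,15,18,19,22,23,26,27,30,31): 1⊕1⊕0⊕1⊕1⊕1⊕1⊕1⊕0⊕1⊕0⊕1⊕0⊕1⊕1⊕0 = 1
s4 (pos 4,5,6,7,12,13,14,15,20,21,22,23,28,29,30,31): 0⊕0⊕0⊕1⊕1⊕0⊕1⊕1⊕1⊕0⊕0⊕1⊕0⊕0⊕1⊕0 = 1
s8 (pos 8,9,10,11,12,13,14,15,24,25,26,27,28,29,30,31): 1⊕0⊕1⊕1⊕1⊕0⊕1⊕1⊕1⊕1⊕0⊕1⊕0⊕0⊕1⊕0 = 0
s16 (pos 16,17,18,19,20,21,22,23,24,25,26,27,28,29,30,31): 0⊕0⊕0⊕1⊕1⊕0⊕0⊕1⊕1⊕1⊕0⊕1⊕0⊕0⊕1⊕0 = 1
Syndrome s16…s1 = 10110 → error at position 22.
Flip position 22: 0110001101110110001100111010010 → 0110001101110110001101111010010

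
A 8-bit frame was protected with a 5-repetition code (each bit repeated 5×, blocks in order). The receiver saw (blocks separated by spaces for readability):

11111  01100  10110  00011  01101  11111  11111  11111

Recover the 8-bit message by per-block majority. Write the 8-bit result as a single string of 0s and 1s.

Block 1 (11111): 5 ones → 1
Block 2 (01100): 2 ones → 0
Block 3 (10110): 3 ones → 1
Block 4 (00011): 2 ones → 0
Block 5 (01101): 3 ones → 1
Block 6 (11111): 5 ones → 1
Block 7 (11111): 5 ones → 1
Block 8 (11111): 5 ones → 1

10101111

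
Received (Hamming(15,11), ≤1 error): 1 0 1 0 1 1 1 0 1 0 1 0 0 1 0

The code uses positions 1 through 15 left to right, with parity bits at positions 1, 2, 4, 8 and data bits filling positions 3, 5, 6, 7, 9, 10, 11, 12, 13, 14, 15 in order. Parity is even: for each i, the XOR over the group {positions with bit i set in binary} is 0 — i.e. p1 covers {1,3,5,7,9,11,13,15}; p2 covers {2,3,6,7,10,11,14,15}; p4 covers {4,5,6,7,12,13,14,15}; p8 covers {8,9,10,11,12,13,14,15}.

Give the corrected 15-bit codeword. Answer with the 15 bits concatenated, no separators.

101011101110010

s1 (pos 1,3,5,7,9,11,13,15): 1⊕1⊕1⊕1⊕1⊕1⊕0⊕0 = 0
s2 (pos 2,3,6,7,10,11,14,15): 0⊕1⊕1⊕1⊕0⊕1⊕1⊕0 = 1
s4 (pos 4,5,6,7,12,13,14,15): 0⊕1⊕1⊕1⊕0⊕0⊕1⊕0 = 0
s8 (pos 8,9,10,11,12,13,14,15): 0⊕1⊕0⊕1⊕0⊕0⊕1⊕0 = 1
Syndrome s8…s1 = 1010 → error at position 10.
Flip position 10: 101011101010010 → 101011101110010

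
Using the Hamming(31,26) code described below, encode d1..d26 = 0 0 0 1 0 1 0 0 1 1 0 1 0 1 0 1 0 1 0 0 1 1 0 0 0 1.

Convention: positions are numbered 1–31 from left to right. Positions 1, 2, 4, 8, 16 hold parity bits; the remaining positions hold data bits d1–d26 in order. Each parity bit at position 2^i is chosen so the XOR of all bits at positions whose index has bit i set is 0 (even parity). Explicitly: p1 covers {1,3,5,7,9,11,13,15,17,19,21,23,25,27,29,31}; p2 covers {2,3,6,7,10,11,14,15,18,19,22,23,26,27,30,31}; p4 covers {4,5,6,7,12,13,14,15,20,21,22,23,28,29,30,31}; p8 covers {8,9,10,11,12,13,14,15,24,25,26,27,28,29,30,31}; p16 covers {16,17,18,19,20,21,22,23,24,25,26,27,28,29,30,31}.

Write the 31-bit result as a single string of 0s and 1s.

Place data at non-parity positions: p1 p2 0 p4 0 0 1 p8 0 1 0 0 1 1 0 p16 1 0 1 0 1 0 1 0 0 1 1 0 0 0 1
p1 (pos 1,3,5,7,9,11,13,15,17,19,21,23,25,27,29,31): XOR of data positions = 0⊕0⊕1⊕0⊕0⊕1⊕0⊕1⊕1⊕1⊕1⊕0⊕1⊕0⊕1 = 0
p2 (pos 2,3,6,7,10,11,14,15,18,19,22,23,26,27,30,31): XOR of data positions = 0⊕0⊕1⊕1⊕0⊕1⊕0⊕0⊕1⊕0⊕1⊕1⊕1⊕0⊕1 = 0
p4 (pos 4,5,6,7,12,13,14,15,20,21,22,23,28,29,30,31): XOR of data positions = 0⊕0⊕1⊕0⊕1⊕1⊕0⊕0⊕1⊕0⊕1⊕0⊕0⊕0⊕1 = 0
p8 (pos 8,9,10,11,12,13,14,15,24,25,26,27,28,29,30,31): XOR of data positions = 0⊕1⊕0⊕0⊕1⊕1⊕0⊕0⊕0⊕1⊕1⊕0⊕0⊕0⊕1 = 0
p16 (pos 16,17,18,19,20,21,22,23,24,25,26,27,28,29,30,31): XOR of data positions = 1⊕0⊕1⊕0⊕1⊕0⊕1⊕0⊕0⊕1⊕1⊕0⊕0⊕0⊕1 = 1
Codeword: 0000001001001101101010100110001

0000001001001101101010100110001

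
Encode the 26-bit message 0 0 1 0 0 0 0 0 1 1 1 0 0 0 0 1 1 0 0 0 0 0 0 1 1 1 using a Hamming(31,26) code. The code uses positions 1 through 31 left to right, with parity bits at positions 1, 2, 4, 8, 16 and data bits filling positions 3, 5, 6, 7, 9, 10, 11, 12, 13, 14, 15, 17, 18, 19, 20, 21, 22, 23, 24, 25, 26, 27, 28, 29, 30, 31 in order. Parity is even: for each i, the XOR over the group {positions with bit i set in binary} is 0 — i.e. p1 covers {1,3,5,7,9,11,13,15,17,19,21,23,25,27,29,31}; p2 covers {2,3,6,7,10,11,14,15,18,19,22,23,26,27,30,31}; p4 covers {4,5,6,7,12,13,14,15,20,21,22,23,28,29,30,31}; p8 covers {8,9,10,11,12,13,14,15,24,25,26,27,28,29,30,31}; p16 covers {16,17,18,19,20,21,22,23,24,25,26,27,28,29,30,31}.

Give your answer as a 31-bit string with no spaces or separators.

Place data at non-parity positions: p1 p2 0 p4 0 1 0 p8 0 0 0 0 1 1 1 p16 0 0 0 0 1 1 0 0 0 0 0 0 1 1 1
p1 (pos 1,3,5,7,9,11,13,15,17,19,21,23,25,27,29,31): XOR of data positions = 0⊕0⊕0⊕0⊕0⊕1⊕1⊕0⊕0⊕1⊕0⊕0⊕0⊕1⊕1 = 1
p2 (pos 2,3,6,7,10,11,14,15,18,19,22,23,26,27,30,31): XOR of data positions = 0⊕1⊕0⊕0⊕0⊕1⊕1⊕0⊕0⊕1⊕0⊕0⊕0⊕1⊕1 = 0
p4 (pos 4,5,6,7,12,13,14,15,20,21,22,23,28,29,30,31): XOR of data positions = 0⊕1⊕0⊕0⊕1⊕1⊕1⊕0⊕1⊕1⊕0⊕0⊕1⊕1⊕1 = 1
p8 (pos 8,9,10,11,12,13,14,15,24,25,26,27,28,29,30,31): XOR of data positions = 0⊕0⊕0⊕0⊕1⊕1⊕1⊕0⊕0⊕0⊕0⊕0⊕1⊕1⊕1 = 0
p16 (pos 16,17,18,19,20,21,22,23,24,25,26,27,28,29,30,31): XOR of data positions = 0⊕0⊕0⊕0⊕1⊕1⊕0⊕0⊕0⊕0⊕0⊕0⊕1⊕1⊕1 = 1
Codeword: 1001010000001111000011000000111

1001010000001111000011000000111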